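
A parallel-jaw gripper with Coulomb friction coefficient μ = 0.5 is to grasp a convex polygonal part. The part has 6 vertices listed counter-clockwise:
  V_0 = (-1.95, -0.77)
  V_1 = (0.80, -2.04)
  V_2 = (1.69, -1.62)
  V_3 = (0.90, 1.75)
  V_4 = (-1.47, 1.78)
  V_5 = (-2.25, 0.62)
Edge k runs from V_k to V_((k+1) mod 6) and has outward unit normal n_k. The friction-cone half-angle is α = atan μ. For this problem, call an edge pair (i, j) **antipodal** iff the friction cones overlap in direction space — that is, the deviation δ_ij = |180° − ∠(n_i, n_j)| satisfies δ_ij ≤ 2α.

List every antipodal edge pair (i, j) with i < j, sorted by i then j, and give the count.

count = 6; pairs: (0,2), (0,3), (1,3), (1,4), (2,4), (2,5)

α = atan 0.5 = 26.57°;  2α = 53.13°
n_0 = (-0.4193, -0.9079)
n_1 = (+0.4268, -0.9044)
n_2 = (+0.9736, +0.2282)
n_3 = (+0.0127, +0.9999)
n_4 = (-0.8298, +0.5580)
n_5 = (-0.9775, -0.2110)
  (0,1): δ = 129.95°  ·
  (0,2): δ = 52.02°  ✓
  (0,3): δ = 24.06°  ✓
  (0,4): δ = 80.87°  ·
  (0,5): δ = 126.97°  ·
  (1,2): δ = 102.07°  ·
  (1,3): δ = 25.99°  ✓
  (1,4): δ = 30.82°  ✓
  (1,5): δ = 76.92°  ·
  (2,3): δ = 103.92°  ·
  (2,4): δ = 47.11°  ✓
  (2,5): δ = 1.01°  ✓
  (3,4): δ = 123.19°  ·
  (3,5): δ = 77.10°  ·
  (4,5): δ = 133.90°  ·
antipodal pairs: 6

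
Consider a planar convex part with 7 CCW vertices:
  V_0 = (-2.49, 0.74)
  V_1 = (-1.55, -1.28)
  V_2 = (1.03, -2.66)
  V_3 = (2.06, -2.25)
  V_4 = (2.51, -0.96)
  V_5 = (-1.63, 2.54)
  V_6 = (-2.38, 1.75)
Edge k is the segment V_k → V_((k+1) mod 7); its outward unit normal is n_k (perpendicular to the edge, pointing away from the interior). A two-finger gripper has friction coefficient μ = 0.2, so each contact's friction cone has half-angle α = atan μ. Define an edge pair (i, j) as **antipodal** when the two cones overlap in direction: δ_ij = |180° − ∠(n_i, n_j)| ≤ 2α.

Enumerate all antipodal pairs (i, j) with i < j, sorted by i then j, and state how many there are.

count = 2; pairs: (1,4), (3,6)

α = atan 0.2 = 11.31°;  2α = 22.62°
n_0 = (-0.9066, -0.4219)
n_1 = (-0.4717, -0.8818)
n_2 = (+0.3698, -0.9291)
n_3 = (+0.9442, -0.3294)
n_4 = (+0.6456, +0.7637)
n_5 = (-0.7252, +0.6885)
n_6 = (-0.9941, +0.1083)
  (0,1): δ = 143.10°  ·
  (0,2): δ = 93.25°  ·
  (0,3): δ = 44.19°  ·
  (0,4): δ = 24.83°  ·
  (0,5): δ = 111.53°  ·
  (0,6): δ = 148.83°  ·
  (1,2): δ = 130.15°  ·
  (1,3): δ = 81.09°  ·
  (1,4): δ = 12.07°  ✓
  (1,5): δ = 74.63°  ·
  (1,6): δ = 111.93°  ·
  (2,3): δ = 130.94°  ·
  (2,4): δ = 61.92°  ·
  (2,5): δ = 24.78°  ·
  (2,6): δ = 62.08°  ·
  (3,4): δ = 110.98°  ·
  (3,5): δ = 24.28°  ·
  (3,6): δ = 13.02°  ✓
  (4,5): δ = 93.30°  ·
  (4,6): δ = 56.00°  ·
  (5,6): δ = 142.70°  ·
antipodal pairs: 2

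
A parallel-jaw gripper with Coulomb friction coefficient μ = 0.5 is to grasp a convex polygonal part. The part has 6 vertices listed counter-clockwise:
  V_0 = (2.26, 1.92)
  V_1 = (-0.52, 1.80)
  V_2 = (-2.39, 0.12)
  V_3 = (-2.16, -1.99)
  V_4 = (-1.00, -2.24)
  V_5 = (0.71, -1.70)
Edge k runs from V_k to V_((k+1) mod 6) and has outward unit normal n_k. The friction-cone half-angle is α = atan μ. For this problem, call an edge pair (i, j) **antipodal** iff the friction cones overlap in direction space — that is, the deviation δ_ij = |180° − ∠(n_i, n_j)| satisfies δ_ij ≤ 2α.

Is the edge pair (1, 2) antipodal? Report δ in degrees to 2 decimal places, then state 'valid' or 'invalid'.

α = atan 0.5 = 26.57°;  2α = 53.13°
edge 1: e_1 = (-1.87, -1.68);  n_1 = (-0.6683, +0.7439)
edge 2: e_2 = (+0.23, -2.11);  n_2 = (-0.9941, -0.1084)
∠(n_1, n_2) = 54.28°
δ = |180° − 54.28°| = 125.72°
125.72° > 2α = 53.13°  →  invalid

δ = 125.72°, invalid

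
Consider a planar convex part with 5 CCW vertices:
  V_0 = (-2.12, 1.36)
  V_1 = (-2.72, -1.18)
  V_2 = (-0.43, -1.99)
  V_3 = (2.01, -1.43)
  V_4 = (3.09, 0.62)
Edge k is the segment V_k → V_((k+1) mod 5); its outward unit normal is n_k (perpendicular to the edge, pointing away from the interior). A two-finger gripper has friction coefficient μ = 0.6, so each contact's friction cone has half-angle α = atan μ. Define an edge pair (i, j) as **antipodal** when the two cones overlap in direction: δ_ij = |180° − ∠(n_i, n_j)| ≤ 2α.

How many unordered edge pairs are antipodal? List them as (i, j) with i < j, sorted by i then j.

α = atan 0.6 = 30.96°;  2α = 61.93°
n_0 = (-0.9732, +0.2299)
n_1 = (-0.3335, -0.9428)
n_2 = (+0.2237, -0.9747)
n_3 = (+0.8847, -0.4661)
n_4 = (+0.1406, +0.9901)
  (0,1): δ = 96.19°  ·
  (0,2): δ = 63.78°  ·
  (0,3): δ = 14.49°  ✓
  (0,4): δ = 95.21°  ·
  (1,2): δ = 147.59°  ·
  (1,3): δ = 98.30°  ·
  (1,4): δ = 11.40°  ✓
  (2,3): δ = 130.71°  ·
  (2,4): δ = 21.01°  ✓
  (3,4): δ = 70.30°  ·
antipodal pairs: 3

count = 3; pairs: (0,3), (1,4), (2,4)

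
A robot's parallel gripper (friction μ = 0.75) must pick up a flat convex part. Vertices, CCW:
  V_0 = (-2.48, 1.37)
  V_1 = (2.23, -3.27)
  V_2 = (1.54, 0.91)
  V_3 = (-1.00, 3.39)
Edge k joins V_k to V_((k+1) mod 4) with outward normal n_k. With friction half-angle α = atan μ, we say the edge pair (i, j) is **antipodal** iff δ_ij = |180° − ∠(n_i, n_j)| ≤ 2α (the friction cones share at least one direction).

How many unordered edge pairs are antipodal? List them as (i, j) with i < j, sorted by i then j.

count = 3; pairs: (0,1), (0,2), (1,3)

α = atan 0.75 = 36.87°;  2α = 73.74°
n_0 = (-0.7018, -0.7124)
n_1 = (+0.9866, +0.1629)
n_2 = (+0.6986, +0.7155)
n_3 = (-0.8067, +0.5910)
  (0,1): δ = 36.06°  ✓
  (0,2): δ = 0.26°  ✓
  (0,3): δ = 98.34°  ·
  (1,2): δ = 143.69°  ·
  (1,3): δ = 45.60°  ✓
  (2,3): δ = 81.91°  ·
antipodal pairs: 3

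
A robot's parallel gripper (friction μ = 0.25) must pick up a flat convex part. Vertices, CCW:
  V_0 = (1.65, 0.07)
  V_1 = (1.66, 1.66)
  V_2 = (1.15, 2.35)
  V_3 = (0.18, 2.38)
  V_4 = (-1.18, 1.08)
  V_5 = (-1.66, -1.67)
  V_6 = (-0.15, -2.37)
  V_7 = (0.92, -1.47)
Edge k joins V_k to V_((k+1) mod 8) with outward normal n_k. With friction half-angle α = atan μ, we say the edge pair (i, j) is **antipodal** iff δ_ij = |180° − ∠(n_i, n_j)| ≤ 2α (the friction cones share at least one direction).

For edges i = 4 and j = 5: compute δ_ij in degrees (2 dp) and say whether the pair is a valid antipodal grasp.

α = atan 0.25 = 14.04°;  2α = 28.07°
edge 4: e_4 = (-0.48, -2.75);  n_4 = (-0.9851, +0.1719)
edge 5: e_5 = (+1.51, -0.70);  n_5 = (-0.4206, -0.9073)
∠(n_4, n_5) = 75.03°
δ = |180° − 75.03°| = 104.97°
104.97° > 2α = 28.07°  →  invalid

δ = 104.97°, invalid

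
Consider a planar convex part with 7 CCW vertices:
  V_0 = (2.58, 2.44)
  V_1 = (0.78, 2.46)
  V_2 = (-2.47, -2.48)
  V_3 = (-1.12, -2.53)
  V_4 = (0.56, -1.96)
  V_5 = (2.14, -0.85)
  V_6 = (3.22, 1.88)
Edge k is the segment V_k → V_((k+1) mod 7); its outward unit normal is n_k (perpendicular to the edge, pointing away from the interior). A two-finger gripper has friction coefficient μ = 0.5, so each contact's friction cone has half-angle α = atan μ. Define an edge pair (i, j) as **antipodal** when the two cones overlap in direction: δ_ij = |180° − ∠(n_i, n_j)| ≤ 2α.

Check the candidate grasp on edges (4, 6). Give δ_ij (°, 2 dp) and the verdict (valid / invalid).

α = atan 0.5 = 26.57°;  2α = 53.13°
edge 4: e_4 = (+1.58, +1.11);  n_4 = (+0.5749, -0.8183)
edge 6: e_6 = (-0.64, +0.56);  n_6 = (+0.6585, +0.7526)
∠(n_4, n_6) = 103.72°
δ = |180° − 103.72°| = 76.28°
76.28° > 2α = 53.13°  →  invalid

δ = 76.28°, invalid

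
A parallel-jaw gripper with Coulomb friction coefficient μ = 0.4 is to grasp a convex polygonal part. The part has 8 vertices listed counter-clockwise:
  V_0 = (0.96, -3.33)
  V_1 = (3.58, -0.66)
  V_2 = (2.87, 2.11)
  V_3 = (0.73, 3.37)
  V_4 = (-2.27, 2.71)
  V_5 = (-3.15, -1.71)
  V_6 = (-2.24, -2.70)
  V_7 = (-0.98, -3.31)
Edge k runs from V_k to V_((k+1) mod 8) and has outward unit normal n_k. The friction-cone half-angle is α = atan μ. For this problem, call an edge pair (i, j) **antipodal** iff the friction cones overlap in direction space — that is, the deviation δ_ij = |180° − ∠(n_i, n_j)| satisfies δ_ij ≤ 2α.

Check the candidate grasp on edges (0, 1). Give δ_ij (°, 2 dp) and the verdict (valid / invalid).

δ = 121.17°, invalid

α = atan 0.4 = 21.80°;  2α = 43.60°
edge 0: e_0 = (+2.62, +2.67);  n_0 = (+0.7138, -0.7004)
edge 1: e_1 = (-0.71, +2.77);  n_1 = (+0.9687, +0.2483)
∠(n_0, n_1) = 58.83°
δ = |180° − 58.83°| = 121.17°
121.17° > 2α = 43.60°  →  invalid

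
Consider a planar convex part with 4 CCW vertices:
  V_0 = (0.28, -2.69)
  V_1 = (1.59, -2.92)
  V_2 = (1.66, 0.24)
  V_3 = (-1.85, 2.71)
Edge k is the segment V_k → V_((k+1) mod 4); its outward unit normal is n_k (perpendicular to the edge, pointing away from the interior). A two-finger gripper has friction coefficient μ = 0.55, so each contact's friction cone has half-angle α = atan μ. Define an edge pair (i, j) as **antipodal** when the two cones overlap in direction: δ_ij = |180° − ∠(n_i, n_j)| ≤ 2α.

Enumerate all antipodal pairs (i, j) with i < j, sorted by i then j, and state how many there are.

count = 3; pairs: (0,2), (1,3), (2,3)

α = atan 0.55 = 28.81°;  2α = 57.62°
n_0 = (-0.1729, -0.9849)
n_1 = (+0.9998, -0.0221)
n_2 = (+0.5755, +0.8178)
n_3 = (-0.9302, -0.3669)
  (0,1): δ = 81.31°  ·
  (0,2): δ = 25.18°  ✓
  (0,3): δ = 121.48°  ·
  (1,2): δ = 123.87°  ·
  (1,3): δ = 22.80°  ✓
  (2,3): δ = 33.34°  ✓
antipodal pairs: 3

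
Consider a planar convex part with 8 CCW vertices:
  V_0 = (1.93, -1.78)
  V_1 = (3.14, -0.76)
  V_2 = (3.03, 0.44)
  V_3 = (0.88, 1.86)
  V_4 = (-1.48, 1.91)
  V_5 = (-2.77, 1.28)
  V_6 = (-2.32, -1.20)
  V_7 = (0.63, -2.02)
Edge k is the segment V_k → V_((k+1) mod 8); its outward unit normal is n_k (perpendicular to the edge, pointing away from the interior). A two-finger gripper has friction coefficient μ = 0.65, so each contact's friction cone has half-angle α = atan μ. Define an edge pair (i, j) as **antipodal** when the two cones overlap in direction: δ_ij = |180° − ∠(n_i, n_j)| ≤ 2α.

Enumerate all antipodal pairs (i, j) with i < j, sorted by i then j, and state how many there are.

count = 11; pairs: (0,3), (0,4), (0,5), (1,5), (2,5), (2,6), (2,7), (3,6), (3,7), (4,6), (4,7)

α = atan 0.65 = 33.02°;  2α = 66.05°
n_0 = (+0.6445, -0.7646)
n_1 = (+0.9958, +0.0913)
n_2 = (+0.5511, +0.8344)
n_3 = (+0.0212, +0.9998)
n_4 = (-0.4388, +0.8986)
n_5 = (-0.9839, -0.1785)
n_6 = (-0.2678, -0.9635)
n_7 = (+0.1815, -0.9834)
  (0,1): δ = 124.89°  ·
  (0,2): δ = 73.57°  ·
  (0,3): δ = 41.34°  ✓
  (0,4): δ = 14.10°  ✓
  (0,5): δ = 60.15°  ✓
  (0,6): δ = 124.34°  ·
  (0,7): δ = 150.33°  ·
  (1,2): δ = 128.68°  ·
  (1,3): δ = 96.45°  ·
  (1,4): δ = 69.21°  ·
  (1,5): δ = 5.05°  ✓
  (1,6): δ = 69.23°  ·
  (1,7): δ = 95.22°  ·
  (2,3): δ = 147.77°  ·
  (2,4): δ = 120.53°  ·
  (2,5): δ = 46.27°  ✓
  (2,6): δ = 17.91°  ✓
  (2,7): δ = 43.90°  ✓
  (3,4): δ = 152.76°  ·
  (3,5): δ = 78.50°  ·
  (3,6): δ = 14.32°  ✓
  (3,7): δ = 11.67°  ✓
  (4,5): δ = 105.75°  ·
  (4,6): δ = 41.56°  ✓
  (4,7): δ = 15.57°  ✓
  (5,6): δ = 115.82°  ·
  (5,7): δ = 89.82°  ·
  (6,7): δ = 154.01°  ·
antipodal pairs: 11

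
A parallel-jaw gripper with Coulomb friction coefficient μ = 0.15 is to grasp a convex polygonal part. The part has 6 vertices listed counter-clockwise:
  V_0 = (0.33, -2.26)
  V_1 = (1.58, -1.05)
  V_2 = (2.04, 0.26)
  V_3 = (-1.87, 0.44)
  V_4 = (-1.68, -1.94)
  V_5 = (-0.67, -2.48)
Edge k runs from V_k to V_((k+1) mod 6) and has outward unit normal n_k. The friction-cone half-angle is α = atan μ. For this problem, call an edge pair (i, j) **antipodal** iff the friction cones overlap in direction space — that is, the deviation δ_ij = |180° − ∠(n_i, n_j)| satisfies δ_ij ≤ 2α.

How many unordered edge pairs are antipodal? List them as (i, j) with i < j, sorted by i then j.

α = atan 0.15 = 8.53°;  2α = 17.06°
n_0 = (+0.6955, -0.7185)
n_1 = (+0.9435, -0.3313)
n_2 = (+0.0460, +0.9989)
n_3 = (-0.9968, -0.0796)
n_4 = (-0.4715, -0.8819)
n_5 = (+0.2149, -0.9766)
  (0,1): δ = 153.42°  ·
  (0,2): δ = 46.70°  ·
  (0,3): δ = 50.50°  ·
  (0,4): δ = 107.80°  ·
  (0,5): δ = 148.34°  ·
  (1,2): δ = 73.29°  ·
  (1,3): δ = 23.91°  ·
  (1,4): δ = 81.22°  ·
  (1,5): δ = 121.76°  ·
  (2,3): δ = 82.80°  ·
  (2,4): δ = 25.50°  ·
  (2,5): δ = 15.04°  ✓
  (3,4): δ = 122.70°  ·
  (3,5): δ = 82.16°  ·
  (4,5): δ = 139.46°  ·
antipodal pairs: 1

count = 1; pairs: (2,5)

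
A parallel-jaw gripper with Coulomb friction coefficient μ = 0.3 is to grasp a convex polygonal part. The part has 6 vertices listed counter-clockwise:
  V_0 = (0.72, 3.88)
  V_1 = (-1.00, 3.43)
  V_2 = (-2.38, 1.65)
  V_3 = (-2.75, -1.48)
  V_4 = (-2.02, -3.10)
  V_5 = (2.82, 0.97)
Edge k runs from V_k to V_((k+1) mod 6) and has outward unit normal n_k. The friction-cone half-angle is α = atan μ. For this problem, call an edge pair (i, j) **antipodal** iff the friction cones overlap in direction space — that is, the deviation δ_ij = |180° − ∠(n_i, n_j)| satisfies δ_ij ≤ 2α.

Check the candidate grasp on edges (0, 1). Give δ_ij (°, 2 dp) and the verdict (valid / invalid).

α = atan 0.3 = 16.70°;  2α = 33.40°
edge 0: e_0 = (-1.72, -0.45);  n_0 = (-0.2531, +0.9674)
edge 1: e_1 = (-1.38, -1.78);  n_1 = (-0.7903, +0.6127)
∠(n_0, n_1) = 37.55°
δ = |180° − 37.55°| = 142.45°
142.45° > 2α = 33.40°  →  invalid

δ = 142.45°, invalid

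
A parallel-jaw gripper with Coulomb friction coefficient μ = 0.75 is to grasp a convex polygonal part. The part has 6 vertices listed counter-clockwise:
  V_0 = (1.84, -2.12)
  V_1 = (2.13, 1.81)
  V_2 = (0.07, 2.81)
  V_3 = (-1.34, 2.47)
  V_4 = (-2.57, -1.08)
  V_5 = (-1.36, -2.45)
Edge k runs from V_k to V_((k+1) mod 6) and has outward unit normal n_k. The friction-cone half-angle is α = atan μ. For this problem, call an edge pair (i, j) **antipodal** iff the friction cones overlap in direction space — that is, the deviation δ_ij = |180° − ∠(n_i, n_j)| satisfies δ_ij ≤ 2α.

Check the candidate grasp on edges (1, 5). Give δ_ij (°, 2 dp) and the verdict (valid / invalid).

α = atan 0.75 = 36.87°;  2α = 73.74°
edge 1: e_1 = (-2.06, +1.00);  n_1 = (+0.4367, +0.8996)
edge 5: e_5 = (+3.20, +0.33);  n_5 = (+0.1026, -0.9947)
∠(n_1, n_5) = 148.22°
δ = |180° − 148.22°| = 31.78°
31.78° ≤ 2α = 73.74°  →  valid

δ = 31.78°, valid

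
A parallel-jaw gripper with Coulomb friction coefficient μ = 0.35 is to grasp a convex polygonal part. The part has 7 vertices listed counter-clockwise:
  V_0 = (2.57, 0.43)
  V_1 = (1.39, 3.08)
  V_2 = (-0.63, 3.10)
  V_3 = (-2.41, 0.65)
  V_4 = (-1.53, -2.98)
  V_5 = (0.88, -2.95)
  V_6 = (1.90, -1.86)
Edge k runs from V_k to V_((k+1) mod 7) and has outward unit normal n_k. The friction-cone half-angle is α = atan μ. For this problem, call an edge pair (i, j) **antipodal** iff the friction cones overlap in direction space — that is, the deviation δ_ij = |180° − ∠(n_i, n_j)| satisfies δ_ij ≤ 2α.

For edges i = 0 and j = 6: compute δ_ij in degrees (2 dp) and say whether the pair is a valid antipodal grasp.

δ = 139.69°, invalid

α = atan 0.35 = 19.29°;  2α = 38.58°
edge 0: e_0 = (-1.18, +2.65);  n_0 = (+0.9135, +0.4068)
edge 6: e_6 = (+0.67, +2.29);  n_6 = (+0.9598, -0.2808)
∠(n_0, n_6) = 40.31°
δ = |180° − 40.31°| = 139.69°
139.69° > 2α = 38.58°  →  invalid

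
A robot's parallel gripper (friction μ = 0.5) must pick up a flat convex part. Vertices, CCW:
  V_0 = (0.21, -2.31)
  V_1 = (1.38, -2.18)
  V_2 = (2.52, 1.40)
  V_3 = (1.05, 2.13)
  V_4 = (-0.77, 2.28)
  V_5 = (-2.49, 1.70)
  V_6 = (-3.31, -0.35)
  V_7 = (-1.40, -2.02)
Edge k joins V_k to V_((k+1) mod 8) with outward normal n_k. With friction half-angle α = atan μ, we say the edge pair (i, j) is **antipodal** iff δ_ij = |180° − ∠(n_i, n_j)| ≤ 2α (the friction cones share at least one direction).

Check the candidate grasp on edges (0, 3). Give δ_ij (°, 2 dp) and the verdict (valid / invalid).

δ = 11.05°, valid

α = atan 0.5 = 26.57°;  2α = 53.13°
edge 0: e_0 = (+1.17, +0.13);  n_0 = (+0.1104, -0.9939)
edge 3: e_3 = (-1.82, +0.15);  n_3 = (+0.0821, +0.9966)
∠(n_0, n_3) = 168.95°
δ = |180° − 168.95°| = 11.05°
11.05° ≤ 2α = 53.13°  →  valid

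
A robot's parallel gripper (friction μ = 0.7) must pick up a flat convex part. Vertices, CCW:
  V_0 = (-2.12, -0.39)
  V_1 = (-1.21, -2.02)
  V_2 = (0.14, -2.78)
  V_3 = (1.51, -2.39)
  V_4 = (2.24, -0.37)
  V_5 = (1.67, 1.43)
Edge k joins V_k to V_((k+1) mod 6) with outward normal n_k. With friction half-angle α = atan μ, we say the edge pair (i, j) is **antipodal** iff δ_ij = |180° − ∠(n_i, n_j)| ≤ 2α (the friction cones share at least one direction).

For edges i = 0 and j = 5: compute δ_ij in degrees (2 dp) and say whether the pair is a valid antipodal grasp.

α = atan 0.7 = 34.99°;  2α = 69.98°
edge 0: e_0 = (+0.91, -1.63);  n_0 = (-0.8731, -0.4875)
edge 5: e_5 = (-3.79, -1.82);  n_5 = (-0.4329, +0.9014)
∠(n_0, n_5) = 93.52°
δ = |180° − 93.52°| = 86.48°
86.48° > 2α = 69.98°  →  invalid

δ = 86.48°, invalid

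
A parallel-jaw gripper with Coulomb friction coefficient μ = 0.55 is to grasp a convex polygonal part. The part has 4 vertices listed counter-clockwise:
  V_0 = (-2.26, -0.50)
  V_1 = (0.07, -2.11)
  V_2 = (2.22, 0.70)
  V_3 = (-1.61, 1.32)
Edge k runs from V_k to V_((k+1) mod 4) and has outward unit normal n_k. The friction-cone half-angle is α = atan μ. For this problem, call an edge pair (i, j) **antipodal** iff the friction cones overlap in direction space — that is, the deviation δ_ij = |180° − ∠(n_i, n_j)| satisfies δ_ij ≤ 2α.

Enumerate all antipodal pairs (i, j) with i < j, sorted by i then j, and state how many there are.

count = 2; pairs: (0,2), (1,3)

α = atan 0.55 = 28.81°;  2α = 57.62°
n_0 = (-0.5685, -0.8227)
n_1 = (+0.7942, -0.6077)
n_2 = (+0.1598, +0.9871)
n_3 = (-0.9417, +0.3363)
  (0,1): δ = 92.78°  ·
  (0,2): δ = 25.45°  ✓
  (0,3): δ = 104.99°  ·
  (1,2): δ = 61.77°  ·
  (1,3): δ = 17.77°  ✓
  (2,3): δ = 100.46°  ·
antipodal pairs: 2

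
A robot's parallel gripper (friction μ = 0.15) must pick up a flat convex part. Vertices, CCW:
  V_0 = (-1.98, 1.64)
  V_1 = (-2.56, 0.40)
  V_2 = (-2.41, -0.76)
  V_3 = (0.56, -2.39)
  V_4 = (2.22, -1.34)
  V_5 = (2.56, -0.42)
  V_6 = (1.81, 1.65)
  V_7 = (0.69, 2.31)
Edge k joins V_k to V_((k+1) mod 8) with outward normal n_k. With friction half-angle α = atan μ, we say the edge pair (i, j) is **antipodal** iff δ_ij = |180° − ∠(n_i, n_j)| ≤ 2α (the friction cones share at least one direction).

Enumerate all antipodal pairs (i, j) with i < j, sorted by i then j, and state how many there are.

α = atan 0.15 = 8.53°;  2α = 17.06°
n_0 = (-0.9058, +0.4237)
n_1 = (-0.9917, -0.1282)
n_2 = (-0.4811, -0.8767)
n_3 = (+0.5346, -0.8451)
n_4 = (+0.9380, -0.3467)
n_5 = (+0.9402, +0.3406)
n_6 = (+0.5077, +0.8615)
n_7 = (-0.2434, +0.9699)
  (0,1): δ = 147.56°  ·
  (0,2): δ = 93.69°  ·
  (0,3): δ = 32.62°  ·
  (0,4): δ = 4.78°  ✓
  (0,5): δ = 44.98°  ·
  (0,6): δ = 84.56°  ·
  (0,7): δ = 129.15°  ·
  (1,2): δ = 126.13°  ·
  (1,3): δ = 65.05°  ·
  (1,4): δ = 27.65°  ·
  (1,5): δ = 12.55°  ✓
  (1,6): δ = 52.12°  ·
  (1,7): δ = 96.72°  ·
  (2,3): δ = 118.93°  ·
  (2,4): δ = 81.52°  ·
  (2,5): δ = 41.32°  ·
  (2,6): δ = 1.75°  ✓
  (2,7): δ = 42.85°  ·
  (3,4): δ = 142.60°  ·
  (3,5): δ = 102.40°  ·
  (3,6): δ = 62.82°  ·
  (3,7): δ = 18.23°  ·
  (4,5): δ = 139.80°  ·
  (4,6): δ = 100.23°  ·
  (4,7): δ = 55.63°  ·
  (5,6): δ = 140.43°  ·
  (5,7): δ = 95.83°  ·
  (6,7): δ = 135.40°  ·
antipodal pairs: 3

count = 3; pairs: (0,4), (1,5), (2,6)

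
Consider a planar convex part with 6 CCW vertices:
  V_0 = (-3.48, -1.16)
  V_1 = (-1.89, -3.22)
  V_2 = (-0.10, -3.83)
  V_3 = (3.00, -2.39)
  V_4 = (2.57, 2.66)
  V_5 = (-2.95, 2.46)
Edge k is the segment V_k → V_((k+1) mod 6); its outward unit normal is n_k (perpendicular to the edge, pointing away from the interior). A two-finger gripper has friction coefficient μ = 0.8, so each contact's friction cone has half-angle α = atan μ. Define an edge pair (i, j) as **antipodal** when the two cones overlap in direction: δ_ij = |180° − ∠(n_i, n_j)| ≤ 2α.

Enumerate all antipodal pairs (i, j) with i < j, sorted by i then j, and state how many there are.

count = 7; pairs: (0,3), (0,4), (1,3), (1,4), (2,4), (2,5), (3,5)

α = atan 0.8 = 38.66°;  2α = 77.32°
n_0 = (-0.7916, -0.6110)
n_1 = (-0.3226, -0.9465)
n_2 = (+0.4213, -0.9069)
n_3 = (+0.9964, +0.0848)
n_4 = (-0.0362, +0.9993)
n_5 = (-0.9895, +0.1449)
  (0,1): δ = 146.48°  ·
  (0,2): δ = 102.75°  ·
  (0,3): δ = 32.80°  ✓
  (0,4): δ = 54.41°  ✓
  (0,5): δ = 134.01°  ·
  (1,2): δ = 136.27°  ·
  (1,3): δ = 66.31°  ✓
  (1,4): δ = 20.89°  ✓
  (1,5): δ = 100.49°  ·
  (2,3): δ = 110.05°  ·
  (2,4): δ = 22.84°  ✓
  (2,5): δ = 56.75°  ✓
  (3,4): δ = 92.79°  ·
  (3,5): δ = 13.20°  ✓
  (4,5): δ = 100.40°  ·
antipodal pairs: 7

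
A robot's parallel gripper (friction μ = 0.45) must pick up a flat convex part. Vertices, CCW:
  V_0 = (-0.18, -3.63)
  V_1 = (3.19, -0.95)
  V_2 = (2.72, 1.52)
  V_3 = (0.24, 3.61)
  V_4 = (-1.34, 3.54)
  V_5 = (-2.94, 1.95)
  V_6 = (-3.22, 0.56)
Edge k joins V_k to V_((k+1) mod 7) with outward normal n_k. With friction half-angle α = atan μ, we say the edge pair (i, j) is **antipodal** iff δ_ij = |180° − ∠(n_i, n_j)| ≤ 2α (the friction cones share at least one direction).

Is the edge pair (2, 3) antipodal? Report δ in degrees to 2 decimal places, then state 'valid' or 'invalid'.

α = atan 0.45 = 24.23°;  2α = 48.46°
edge 2: e_2 = (-2.48, +2.09);  n_2 = (+0.6444, +0.7647)
edge 3: e_3 = (-1.58, -0.07);  n_3 = (-0.0443, +0.9990)
∠(n_2, n_3) = 42.66°
δ = |180° − 42.66°| = 137.34°
137.34° > 2α = 48.46°  →  invalid

δ = 137.34°, invalid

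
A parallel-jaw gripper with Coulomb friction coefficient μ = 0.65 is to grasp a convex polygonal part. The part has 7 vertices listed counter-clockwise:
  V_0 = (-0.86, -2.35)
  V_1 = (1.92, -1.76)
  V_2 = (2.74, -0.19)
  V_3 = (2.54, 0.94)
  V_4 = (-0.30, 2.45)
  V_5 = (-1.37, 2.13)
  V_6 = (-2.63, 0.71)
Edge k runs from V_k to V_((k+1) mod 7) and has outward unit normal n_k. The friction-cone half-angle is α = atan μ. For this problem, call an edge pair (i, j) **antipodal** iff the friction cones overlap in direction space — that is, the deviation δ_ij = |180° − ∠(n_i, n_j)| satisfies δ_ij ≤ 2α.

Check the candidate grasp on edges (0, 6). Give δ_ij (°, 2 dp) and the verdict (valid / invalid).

α = atan 0.65 = 33.02°;  2α = 66.05°
edge 0: e_0 = (+2.78, +0.59);  n_0 = (+0.2076, -0.9782)
edge 6: e_6 = (+1.77, -3.06);  n_6 = (-0.8656, -0.5007)
∠(n_0, n_6) = 71.94°
δ = |180° − 71.94°| = 108.06°
108.06° > 2α = 66.05°  →  invalid

δ = 108.06°, invalid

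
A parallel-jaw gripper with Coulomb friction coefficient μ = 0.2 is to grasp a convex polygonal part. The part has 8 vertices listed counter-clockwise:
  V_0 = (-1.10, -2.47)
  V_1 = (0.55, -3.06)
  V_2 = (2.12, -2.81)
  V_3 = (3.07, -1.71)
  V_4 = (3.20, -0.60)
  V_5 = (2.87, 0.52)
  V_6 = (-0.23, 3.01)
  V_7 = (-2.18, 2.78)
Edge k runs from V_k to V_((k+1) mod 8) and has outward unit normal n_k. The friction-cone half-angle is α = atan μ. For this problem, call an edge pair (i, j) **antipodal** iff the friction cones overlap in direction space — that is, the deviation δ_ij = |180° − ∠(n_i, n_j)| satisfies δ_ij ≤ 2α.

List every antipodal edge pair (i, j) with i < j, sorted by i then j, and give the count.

count = 4; pairs: (0,5), (1,6), (3,7), (4,7)

α = atan 0.2 = 11.31°;  2α = 22.62°
n_0 = (-0.3367, -0.9416)
n_1 = (+0.1573, -0.9876)
n_2 = (+0.7568, -0.6536)
n_3 = (+0.9932, -0.1163)
n_4 = (+0.9592, +0.2826)
n_5 = (+0.6262, +0.7796)
n_6 = (-0.1171, +0.9931)
n_7 = (-0.9795, -0.2015)
  (0,1): δ = 151.28°  ·
  (0,2): δ = 111.14°  ·
  (0,3): δ = 77.00°  ·
  (0,4): δ = 53.91°  ·
  (0,5): δ = 19.10°  ✓
  (0,6): δ = 26.40°  ·
  (0,7): δ = 121.30°  ·
  (1,2): δ = 139.86°  ·
  (1,3): δ = 105.73°  ·
  (1,4): δ = 82.63°  ·
  (1,5): δ = 47.82°  ·
  (1,6): δ = 2.32°  ✓
  (1,7): δ = 92.58°  ·
  (2,3): δ = 145.86°  ·
  (2,4): δ = 122.77°  ·
  (2,5): δ = 87.96°  ·
  (2,6): δ = 42.46°  ·
  (2,7): δ = 52.44°  ·
  (3,4): δ = 156.90°  ·
  (3,5): δ = 122.09°  ·
  (3,6): δ = 76.59°  ·
  (3,7): δ = 18.30°  ✓
  (4,5): δ = 145.19°  ·
  (4,6): δ = 99.69°  ·
  (4,7): δ = 4.79°  ✓
  (5,6): δ = 134.50°  ·
  (5,7): δ = 39.60°  ·
  (6,7): δ = 85.10°  ·
antipodal pairs: 4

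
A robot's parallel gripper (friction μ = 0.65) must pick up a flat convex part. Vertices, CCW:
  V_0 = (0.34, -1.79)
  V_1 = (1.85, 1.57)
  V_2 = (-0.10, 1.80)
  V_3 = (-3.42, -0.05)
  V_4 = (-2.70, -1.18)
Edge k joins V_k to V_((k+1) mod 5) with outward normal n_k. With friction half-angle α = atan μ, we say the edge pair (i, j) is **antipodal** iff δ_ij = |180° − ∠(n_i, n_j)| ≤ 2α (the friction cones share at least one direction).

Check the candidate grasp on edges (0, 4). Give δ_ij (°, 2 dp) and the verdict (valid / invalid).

α = atan 0.65 = 33.02°;  2α = 66.05°
edge 0: e_0 = (+1.51, +3.36);  n_0 = (+0.9121, -0.4099)
edge 4: e_4 = (+3.04, -0.61);  n_4 = (-0.1967, -0.9805)
∠(n_0, n_4) = 77.15°
δ = |180° − 77.15°| = 102.85°
102.85° > 2α = 66.05°  →  invalid

δ = 102.85°, invalid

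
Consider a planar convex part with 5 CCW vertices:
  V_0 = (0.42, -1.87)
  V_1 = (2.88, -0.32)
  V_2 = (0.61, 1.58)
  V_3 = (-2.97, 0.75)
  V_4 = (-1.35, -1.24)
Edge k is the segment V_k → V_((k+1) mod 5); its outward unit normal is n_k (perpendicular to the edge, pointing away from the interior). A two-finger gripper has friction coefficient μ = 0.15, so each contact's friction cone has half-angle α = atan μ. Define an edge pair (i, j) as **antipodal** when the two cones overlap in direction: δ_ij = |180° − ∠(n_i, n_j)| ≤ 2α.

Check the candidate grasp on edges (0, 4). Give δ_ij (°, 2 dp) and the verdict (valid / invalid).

α = atan 0.15 = 8.53°;  2α = 17.06°
edge 0: e_0 = (+2.46, +1.55);  n_0 = (+0.5331, -0.8461)
edge 4: e_4 = (+1.77, -0.63);  n_4 = (-0.3353, -0.9421)
∠(n_0, n_4) = 51.81°
δ = |180° − 51.81°| = 128.19°
128.19° > 2α = 17.06°  →  invalid

δ = 128.19°, invalid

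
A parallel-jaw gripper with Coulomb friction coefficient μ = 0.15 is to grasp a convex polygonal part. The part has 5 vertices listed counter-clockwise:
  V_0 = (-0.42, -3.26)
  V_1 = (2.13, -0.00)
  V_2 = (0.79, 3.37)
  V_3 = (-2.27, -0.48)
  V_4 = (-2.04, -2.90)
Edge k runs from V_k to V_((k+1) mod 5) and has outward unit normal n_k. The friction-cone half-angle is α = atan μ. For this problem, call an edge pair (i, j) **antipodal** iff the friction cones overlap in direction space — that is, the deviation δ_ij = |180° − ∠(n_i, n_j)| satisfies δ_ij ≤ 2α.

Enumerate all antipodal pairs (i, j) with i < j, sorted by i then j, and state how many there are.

α = atan 0.15 = 8.53°;  2α = 17.06°
n_0 = (+0.7877, -0.6161)
n_1 = (+0.9292, +0.3695)
n_2 = (-0.7828, +0.6222)
n_3 = (-0.9955, -0.0946)
n_4 = (-0.2169, -0.9762)
  (0,1): δ = 120.28°  ·
  (0,2): δ = 0.45°  ✓
  (0,3): δ = 43.46°  ·
  (0,4): δ = 115.50°  ·
  (1,2): δ = 60.16°  ·
  (1,3): δ = 16.25°  ✓
  (1,4): δ = 55.79°  ·
  (2,3): δ = 136.09°  ·
  (2,4): δ = 64.05°  ·
  (3,4): δ = 107.96°  ·
antipodal pairs: 2

count = 2; pairs: (0,2), (1,3)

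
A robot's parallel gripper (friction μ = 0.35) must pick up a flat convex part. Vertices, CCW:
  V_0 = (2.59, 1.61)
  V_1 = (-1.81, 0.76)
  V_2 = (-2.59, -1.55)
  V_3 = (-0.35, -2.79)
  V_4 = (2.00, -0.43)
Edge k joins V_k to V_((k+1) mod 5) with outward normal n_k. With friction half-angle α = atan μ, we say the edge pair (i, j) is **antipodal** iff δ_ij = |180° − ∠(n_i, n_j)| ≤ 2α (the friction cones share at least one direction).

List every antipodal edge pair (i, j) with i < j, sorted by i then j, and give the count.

count = 3; pairs: (0,3), (1,3), (1,4)

α = atan 0.35 = 19.29°;  2α = 38.58°
n_0 = (-0.1897, +0.9818)
n_1 = (-0.9474, +0.3199)
n_2 = (-0.4843, -0.8749)
n_3 = (+0.7086, -0.7056)
n_4 = (+0.9606, -0.2778)
  (0,1): δ = 119.59°  ·
  (0,2): δ = 39.90°  ·
  (0,3): δ = 34.19°  ✓
  (0,4): δ = 62.94°  ·
  (1,2): δ = 100.31°  ·
  (1,3): δ = 26.22°  ✓
  (1,4): δ = 2.53°  ✓
  (2,3): δ = 105.91°  ·
  (2,4): δ = 77.16°  ·
  (3,4): δ = 151.25°  ·
antipodal pairs: 3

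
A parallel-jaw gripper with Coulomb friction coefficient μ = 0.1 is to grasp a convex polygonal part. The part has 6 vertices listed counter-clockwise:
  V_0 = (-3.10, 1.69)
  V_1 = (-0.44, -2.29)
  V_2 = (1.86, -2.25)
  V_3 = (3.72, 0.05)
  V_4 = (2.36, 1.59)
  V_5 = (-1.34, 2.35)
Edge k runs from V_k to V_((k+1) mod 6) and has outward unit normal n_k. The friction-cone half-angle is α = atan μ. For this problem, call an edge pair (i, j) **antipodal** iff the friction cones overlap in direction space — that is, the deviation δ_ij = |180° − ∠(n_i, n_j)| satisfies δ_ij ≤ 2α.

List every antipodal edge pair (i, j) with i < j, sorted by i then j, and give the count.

count = 1; pairs: (0,3)

α = atan 0.1 = 5.71°;  2α = 11.42°
n_0 = (-0.8314, -0.5557)
n_1 = (+0.0174, -0.9998)
n_2 = (+0.7776, -0.6288)
n_3 = (+0.7496, +0.6619)
n_4 = (+0.2012, +0.9795)
n_5 = (-0.3511, +0.9363)
  (0,1): δ = 122.76°  ·
  (0,2): δ = 72.72°  ·
  (0,3): δ = 7.69°  ✓
  (0,4): δ = 44.64°  ·
  (0,5): δ = 76.80°  ·
  (1,2): δ = 129.96°  ·
  (1,3): δ = 49.55°  ·
  (1,4): δ = 12.60°  ·
  (1,5): δ = 19.56°  ·
  (2,3): δ = 99.59°  ·
  (2,4): δ = 62.65°  ·
  (2,5): δ = 30.48°  ·
  (3,4): δ = 143.06°  ·
  (3,5): δ = 110.89°  ·
  (4,5): δ = 147.84°  ·
antipodal pairs: 1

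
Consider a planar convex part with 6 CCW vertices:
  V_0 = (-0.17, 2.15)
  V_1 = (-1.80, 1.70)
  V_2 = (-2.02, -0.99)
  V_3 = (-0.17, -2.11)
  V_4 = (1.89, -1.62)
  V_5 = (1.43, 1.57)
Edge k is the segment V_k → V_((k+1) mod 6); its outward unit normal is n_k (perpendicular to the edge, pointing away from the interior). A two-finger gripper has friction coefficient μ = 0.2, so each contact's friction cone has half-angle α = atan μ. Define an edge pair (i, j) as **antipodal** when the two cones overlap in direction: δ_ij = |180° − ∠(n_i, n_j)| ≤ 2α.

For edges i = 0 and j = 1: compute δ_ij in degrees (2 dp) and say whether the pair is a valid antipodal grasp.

δ = 110.11°, invalid

α = atan 0.2 = 11.31°;  2α = 22.62°
edge 0: e_0 = (-1.63, -0.45);  n_0 = (-0.2661, +0.9639)
edge 1: e_1 = (-0.22, -2.69);  n_1 = (-0.9967, +0.0815)
∠(n_0, n_1) = 69.89°
δ = |180° − 69.89°| = 110.11°
110.11° > 2α = 22.62°  →  invalid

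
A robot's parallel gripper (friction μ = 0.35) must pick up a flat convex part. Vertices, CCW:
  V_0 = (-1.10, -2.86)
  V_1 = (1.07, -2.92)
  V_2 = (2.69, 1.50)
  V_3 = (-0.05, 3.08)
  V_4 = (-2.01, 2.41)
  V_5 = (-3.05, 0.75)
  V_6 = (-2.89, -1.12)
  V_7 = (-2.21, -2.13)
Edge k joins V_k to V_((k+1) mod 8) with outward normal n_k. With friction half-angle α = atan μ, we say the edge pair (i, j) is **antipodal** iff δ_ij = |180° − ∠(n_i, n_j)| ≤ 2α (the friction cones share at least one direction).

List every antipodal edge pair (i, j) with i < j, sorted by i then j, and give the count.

α = atan 0.35 = 19.29°;  2α = 38.58°
n_0 = (-0.0276, -0.9996)
n_1 = (+0.9389, -0.3441)
n_2 = (+0.4995, +0.8663)
n_3 = (-0.3235, +0.9462)
n_4 = (-0.8474, +0.5309)
n_5 = (-0.9964, -0.0853)
n_6 = (-0.8295, -0.5585)
n_7 = (-0.5495, -0.8355)
  (0,1): δ = 108.54°  ·
  (0,2): δ = 28.39°  ✓
  (0,3): δ = 20.46°  ✓
  (0,4): δ = 59.52°  ·
  (0,5): δ = 96.47°  ·
  (0,6): δ = 125.53°  ·
  (0,7): δ = 148.25°  ·
  (1,2): δ = 99.84°  ·
  (1,3): δ = 51.00°  ·
  (1,4): δ = 11.94°  ✓
  (1,5): δ = 25.02°  ✓
  (1,6): δ = 54.08°  ·
  (1,7): δ = 76.80°  ·
  (2,3): δ = 131.16°  ·
  (2,4): δ = 92.10°  ·
  (2,5): δ = 55.14°  ·
  (2,6): δ = 26.08°  ✓
  (2,7): δ = 3.36°  ✓
  (3,4): δ = 140.94°  ·
  (3,5): δ = 103.98°  ·
  (3,6): δ = 74.92°  ·
  (3,7): δ = 52.20°  ·
  (4,5): δ = 143.04°  ·
  (4,6): δ = 113.98°  ·
  (4,7): δ = 91.26°  ·
  (5,6): δ = 150.94°  ·
  (5,7): δ = 128.22°  ·
  (6,7): δ = 157.28°  ·
antipodal pairs: 6

count = 6; pairs: (0,2), (0,3), (1,4), (1,5), (2,6), (2,7)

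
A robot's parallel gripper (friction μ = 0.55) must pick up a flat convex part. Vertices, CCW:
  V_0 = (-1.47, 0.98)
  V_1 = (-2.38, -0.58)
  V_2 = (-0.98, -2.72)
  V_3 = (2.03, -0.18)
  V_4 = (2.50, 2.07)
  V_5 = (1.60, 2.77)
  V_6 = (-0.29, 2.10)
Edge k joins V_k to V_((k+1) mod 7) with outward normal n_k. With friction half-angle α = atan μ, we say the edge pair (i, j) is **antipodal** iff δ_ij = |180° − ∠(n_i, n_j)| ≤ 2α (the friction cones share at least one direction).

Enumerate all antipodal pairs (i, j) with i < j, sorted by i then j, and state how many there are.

count = 7; pairs: (0,2), (0,3), (1,3), (1,4), (2,5), (2,6), (3,6)

α = atan 0.55 = 28.81°;  2α = 57.62°
n_0 = (-0.8638, +0.5039)
n_1 = (-0.8368, -0.5475)
n_2 = (+0.6449, -0.7643)
n_3 = (+0.9789, -0.2045)
n_4 = (+0.6139, +0.7894)
n_5 = (-0.3341, +0.9425)
n_6 = (-0.6884, +0.7253)
  (0,1): δ = 116.55°  ·
  (0,2): δ = 19.58°  ✓
  (0,3): δ = 18.46°  ✓
  (0,4): δ = 82.38°  ·
  (0,5): δ = 139.78°  ·
  (0,6): δ = 163.76°  ·
  (1,2): δ = 83.03°  ·
  (1,3): δ = 44.99°  ✓
  (1,4): δ = 18.93°  ✓
  (1,5): δ = 76.33°  ·
  (1,6): δ = 100.31°  ·
  (2,3): δ = 141.96°  ·
  (2,4): δ = 78.03°  ·
  (2,5): δ = 20.64°  ✓
  (2,6): δ = 3.35°  ✓
  (3,4): δ = 116.08°  ·
  (3,5): δ = 58.68°  ·
  (3,6): δ = 34.70°  ✓
  (4,5): δ = 122.61°  ·
  (4,6): δ = 98.62°  ·
  (5,6): δ = 156.01°  ·
antipodal pairs: 7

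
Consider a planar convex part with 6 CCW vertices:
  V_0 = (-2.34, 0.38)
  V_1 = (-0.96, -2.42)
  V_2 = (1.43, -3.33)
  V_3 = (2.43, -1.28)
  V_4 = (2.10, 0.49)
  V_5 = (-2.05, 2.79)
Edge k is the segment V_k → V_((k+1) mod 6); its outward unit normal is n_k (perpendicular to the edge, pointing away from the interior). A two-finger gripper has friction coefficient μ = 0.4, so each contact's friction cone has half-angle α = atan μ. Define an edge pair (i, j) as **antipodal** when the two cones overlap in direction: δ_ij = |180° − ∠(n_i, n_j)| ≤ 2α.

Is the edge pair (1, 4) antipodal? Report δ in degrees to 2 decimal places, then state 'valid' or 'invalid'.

δ = 8.15°, valid

α = atan 0.4 = 21.80°;  2α = 43.60°
edge 1: e_1 = (+2.39, -0.91);  n_1 = (-0.3558, -0.9345)
edge 4: e_4 = (-4.15, +2.30);  n_4 = (+0.4847, +0.8747)
∠(n_1, n_4) = 171.85°
δ = |180° − 171.85°| = 8.15°
8.15° ≤ 2α = 43.60°  →  valid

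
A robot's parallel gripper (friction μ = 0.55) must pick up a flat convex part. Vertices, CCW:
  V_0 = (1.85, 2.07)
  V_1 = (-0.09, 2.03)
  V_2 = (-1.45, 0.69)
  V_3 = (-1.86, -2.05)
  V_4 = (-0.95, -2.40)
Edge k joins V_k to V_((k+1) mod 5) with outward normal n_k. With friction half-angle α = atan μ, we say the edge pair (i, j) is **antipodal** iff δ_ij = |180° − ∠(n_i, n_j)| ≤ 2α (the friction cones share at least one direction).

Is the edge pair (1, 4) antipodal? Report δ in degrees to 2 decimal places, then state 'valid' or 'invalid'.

α = atan 0.55 = 28.81°;  2α = 57.62°
edge 1: e_1 = (-1.36, -1.34);  n_1 = (-0.7018, +0.7123)
edge 4: e_4 = (+2.80, +4.47);  n_4 = (+0.8475, -0.5309)
∠(n_1, n_4) = 166.64°
δ = |180° − 166.64°| = 13.36°
13.36° ≤ 2α = 57.62°  →  valid

δ = 13.36°, valid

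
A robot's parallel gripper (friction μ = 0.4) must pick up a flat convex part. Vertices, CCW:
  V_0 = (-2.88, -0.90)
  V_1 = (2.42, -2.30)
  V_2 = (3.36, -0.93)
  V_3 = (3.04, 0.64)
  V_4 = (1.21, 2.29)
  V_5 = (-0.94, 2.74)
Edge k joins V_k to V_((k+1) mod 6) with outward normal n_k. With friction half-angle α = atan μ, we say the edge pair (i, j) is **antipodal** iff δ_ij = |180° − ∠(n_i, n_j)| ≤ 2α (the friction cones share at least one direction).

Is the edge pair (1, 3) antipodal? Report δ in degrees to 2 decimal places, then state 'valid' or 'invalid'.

δ = 97.58°, invalid

α = atan 0.4 = 21.80°;  2α = 43.60°
edge 1: e_1 = (+0.94, +1.37);  n_1 = (+0.8246, -0.5658)
edge 3: e_3 = (-1.83, +1.65);  n_3 = (+0.6696, +0.7427)
∠(n_1, n_3) = 82.42°
δ = |180° − 82.42°| = 97.58°
97.58° > 2α = 43.60°  →  invalid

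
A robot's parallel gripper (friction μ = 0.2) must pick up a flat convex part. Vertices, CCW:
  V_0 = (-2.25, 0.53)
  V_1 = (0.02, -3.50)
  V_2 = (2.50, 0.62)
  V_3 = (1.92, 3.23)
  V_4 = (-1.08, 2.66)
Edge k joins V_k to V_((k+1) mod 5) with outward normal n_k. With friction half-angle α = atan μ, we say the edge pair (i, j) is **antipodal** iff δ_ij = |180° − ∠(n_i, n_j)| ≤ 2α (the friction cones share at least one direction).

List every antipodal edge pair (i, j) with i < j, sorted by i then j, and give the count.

α = atan 0.2 = 11.31°;  2α = 22.62°
n_0 = (-0.8713, -0.4908)
n_1 = (+0.8568, -0.5157)
n_2 = (+0.9762, +0.2169)
n_3 = (-0.1867, +0.9824)
n_4 = (-0.8765, +0.4814)
  (0,1): δ = 60.44°  ·
  (0,2): δ = 16.86°  ✓
  (0,3): δ = 71.37°  ·
  (0,4): δ = 121.83°  ·
  (1,2): δ = 136.43°  ·
  (1,3): δ = 48.20°  ·
  (1,4): δ = 2.27°  ✓
  (2,3): δ = 91.77°  ·
  (2,4): δ = 41.31°  ·
  (3,4): δ = 129.54°  ·
antipodal pairs: 2

count = 2; pairs: (0,2), (1,4)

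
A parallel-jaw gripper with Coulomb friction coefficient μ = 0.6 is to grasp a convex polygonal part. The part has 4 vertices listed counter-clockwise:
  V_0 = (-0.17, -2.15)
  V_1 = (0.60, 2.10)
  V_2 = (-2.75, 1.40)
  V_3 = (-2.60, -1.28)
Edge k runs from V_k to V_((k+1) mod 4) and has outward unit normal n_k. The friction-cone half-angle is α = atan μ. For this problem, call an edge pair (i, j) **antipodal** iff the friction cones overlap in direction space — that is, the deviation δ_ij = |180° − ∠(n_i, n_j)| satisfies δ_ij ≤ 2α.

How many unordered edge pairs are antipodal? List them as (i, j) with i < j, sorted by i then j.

count = 2; pairs: (0,2), (1,3)

α = atan 0.6 = 30.96°;  2α = 61.93°
n_0 = (+0.9840, -0.1783)
n_1 = (-0.2045, +0.9789)
n_2 = (-0.9984, -0.0559)
n_3 = (-0.3371, -0.9415)
  (0,1): δ = 67.93°  ·
  (0,2): δ = 13.47°  ✓
  (0,3): δ = 80.57°  ·
  (1,2): δ = 98.60°  ·
  (1,3): δ = 31.50°  ✓
  (2,3): δ = 112.90°  ·
antipodal pairs: 2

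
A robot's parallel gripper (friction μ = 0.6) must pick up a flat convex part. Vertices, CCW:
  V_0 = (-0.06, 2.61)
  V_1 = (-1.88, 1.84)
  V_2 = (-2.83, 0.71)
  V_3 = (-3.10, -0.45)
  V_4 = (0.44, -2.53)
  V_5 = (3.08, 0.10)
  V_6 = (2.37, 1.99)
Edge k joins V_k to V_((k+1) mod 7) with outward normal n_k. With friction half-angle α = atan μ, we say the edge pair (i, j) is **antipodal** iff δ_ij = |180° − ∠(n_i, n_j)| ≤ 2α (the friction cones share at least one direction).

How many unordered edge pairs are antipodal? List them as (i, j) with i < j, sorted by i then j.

count = 9; pairs: (0,3), (0,4), (1,4), (1,5), (2,4), (2,5), (3,5), (3,6), (4,6)

α = atan 0.6 = 30.96°;  2α = 61.93°
n_0 = (-0.3896, +0.9210)
n_1 = (-0.7654, +0.6435)
n_2 = (-0.9740, +0.2267)
n_3 = (-0.5066, -0.8622)
n_4 = (+0.7058, -0.7084)
n_5 = (+0.9361, +0.3517)
n_6 = (+0.2472, +0.9690)
  (0,1): δ = 152.99°  ·
  (0,2): δ = 126.03°  ·
  (0,3): δ = 53.37°  ✓
  (0,4): δ = 21.96°  ✓
  (0,5): δ = 87.66°  ·
  (0,6): δ = 142.75°  ·
  (1,2): δ = 153.05°  ·
  (1,3): δ = 80.38°  ·
  (1,4): δ = 5.05°  ✓
  (1,5): δ = 60.64°  ✓
  (1,6): δ = 115.74°  ·
  (2,3): δ = 107.33°  ·
  (2,4): δ = 32.01°  ✓
  (2,5): δ = 33.69°  ✓
  (2,6): δ = 88.79°  ·
  (3,4): δ = 104.67°  ·
  (3,5): δ = 38.97°  ✓
  (3,6): δ = 16.12°  ✓
  (4,5): δ = 114.30°  ·
  (4,6): δ = 59.20°  ✓
  (5,6): δ = 124.90°  ·
antipodal pairs: 9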